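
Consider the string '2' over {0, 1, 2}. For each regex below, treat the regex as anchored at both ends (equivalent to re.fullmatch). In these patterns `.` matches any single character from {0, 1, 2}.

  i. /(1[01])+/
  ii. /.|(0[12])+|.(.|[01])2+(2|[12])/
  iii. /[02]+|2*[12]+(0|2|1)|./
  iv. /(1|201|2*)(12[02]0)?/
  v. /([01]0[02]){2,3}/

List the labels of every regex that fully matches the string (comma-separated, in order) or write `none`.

i → no match — must start with '1'
ii → match
iii → match
iv → match
v → no match

ii, iii, iv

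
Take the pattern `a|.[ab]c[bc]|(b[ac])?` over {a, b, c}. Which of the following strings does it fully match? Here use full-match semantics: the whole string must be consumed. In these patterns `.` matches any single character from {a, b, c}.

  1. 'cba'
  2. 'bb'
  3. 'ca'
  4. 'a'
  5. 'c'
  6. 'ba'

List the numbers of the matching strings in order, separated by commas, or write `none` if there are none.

1 → no match
2 → no match
3 → no match
4 → match
5 → no match
6 → match

4, 6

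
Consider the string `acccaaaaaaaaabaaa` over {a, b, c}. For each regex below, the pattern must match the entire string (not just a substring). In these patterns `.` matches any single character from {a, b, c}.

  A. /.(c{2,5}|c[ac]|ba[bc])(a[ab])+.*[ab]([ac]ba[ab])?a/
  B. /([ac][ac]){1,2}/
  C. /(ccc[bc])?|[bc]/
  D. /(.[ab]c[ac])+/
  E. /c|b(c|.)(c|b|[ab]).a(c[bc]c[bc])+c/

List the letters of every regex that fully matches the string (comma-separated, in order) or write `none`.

A

A → match
B → no match
C → no match
D → no match
E → no match — must end with `c`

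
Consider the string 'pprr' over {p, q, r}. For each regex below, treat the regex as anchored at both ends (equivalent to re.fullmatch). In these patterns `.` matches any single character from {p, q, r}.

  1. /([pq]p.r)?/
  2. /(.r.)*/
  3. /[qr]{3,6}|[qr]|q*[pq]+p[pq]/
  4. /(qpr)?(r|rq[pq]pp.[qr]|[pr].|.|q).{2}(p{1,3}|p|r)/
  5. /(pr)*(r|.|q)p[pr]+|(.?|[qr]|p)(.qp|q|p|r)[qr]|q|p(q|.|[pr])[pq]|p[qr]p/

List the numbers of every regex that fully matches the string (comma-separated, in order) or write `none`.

1, 4, 5

1 → match
2 → no match
3 → no match
4 → match
5 → match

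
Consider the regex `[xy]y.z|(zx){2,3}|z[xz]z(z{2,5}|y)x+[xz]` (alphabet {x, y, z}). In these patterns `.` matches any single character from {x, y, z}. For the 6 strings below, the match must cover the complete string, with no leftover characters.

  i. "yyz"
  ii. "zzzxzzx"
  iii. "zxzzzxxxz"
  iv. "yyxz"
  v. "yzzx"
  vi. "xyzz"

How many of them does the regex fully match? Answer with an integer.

i → no match
ii → no match
iii → match
iv → match
v → no match
vi → match
Total matched: 3

3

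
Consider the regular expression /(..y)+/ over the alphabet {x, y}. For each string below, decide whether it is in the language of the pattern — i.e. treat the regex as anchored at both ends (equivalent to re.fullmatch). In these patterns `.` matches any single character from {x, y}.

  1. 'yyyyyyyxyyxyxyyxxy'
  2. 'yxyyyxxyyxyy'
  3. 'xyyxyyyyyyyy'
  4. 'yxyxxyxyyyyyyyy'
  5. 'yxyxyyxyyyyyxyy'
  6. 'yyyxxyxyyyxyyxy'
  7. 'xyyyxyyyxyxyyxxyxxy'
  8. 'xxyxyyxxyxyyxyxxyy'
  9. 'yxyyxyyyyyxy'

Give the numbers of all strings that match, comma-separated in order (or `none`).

1, 3, 4, 5, 6, 9

1 → match
2. 'yxyyyxxyyxyy' → no match
3. 'xyyxyyyyyyyy' → match
4 → match
5 → match
6 → match
7 → no match
8 → no match
9. 'yxyyxyyyyyxy' → match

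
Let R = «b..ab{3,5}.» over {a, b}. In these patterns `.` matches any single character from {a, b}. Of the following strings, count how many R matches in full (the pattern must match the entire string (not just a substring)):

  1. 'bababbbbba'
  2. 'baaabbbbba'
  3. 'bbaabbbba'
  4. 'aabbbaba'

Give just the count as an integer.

1 → match
2 → match
3 → match
4 → no match — must start with 'b'
Total matched: 3

3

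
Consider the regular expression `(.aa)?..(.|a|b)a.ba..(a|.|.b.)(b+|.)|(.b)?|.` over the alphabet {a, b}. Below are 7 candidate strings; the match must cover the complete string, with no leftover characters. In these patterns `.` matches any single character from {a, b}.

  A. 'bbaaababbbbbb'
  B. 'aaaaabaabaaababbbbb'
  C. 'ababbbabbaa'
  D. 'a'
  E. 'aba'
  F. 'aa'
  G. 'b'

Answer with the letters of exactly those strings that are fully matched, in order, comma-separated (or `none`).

A → match
B → no match
C. 'ababbbabbaa' → no match
D. 'a' → match
E. 'aba' → no match
F. 'aa' → no match
G. 'b' → match

A, D, G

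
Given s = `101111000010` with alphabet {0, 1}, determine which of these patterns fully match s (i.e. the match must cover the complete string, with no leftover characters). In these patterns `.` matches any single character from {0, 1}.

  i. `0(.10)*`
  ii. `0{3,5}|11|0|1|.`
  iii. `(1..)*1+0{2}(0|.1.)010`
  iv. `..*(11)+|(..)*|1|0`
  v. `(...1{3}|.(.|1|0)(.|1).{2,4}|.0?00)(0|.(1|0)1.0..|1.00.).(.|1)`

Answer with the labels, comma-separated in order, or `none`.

iii, iv, v

i → no match — must start with `0`
ii → no match
iii → match
iv → match
v → match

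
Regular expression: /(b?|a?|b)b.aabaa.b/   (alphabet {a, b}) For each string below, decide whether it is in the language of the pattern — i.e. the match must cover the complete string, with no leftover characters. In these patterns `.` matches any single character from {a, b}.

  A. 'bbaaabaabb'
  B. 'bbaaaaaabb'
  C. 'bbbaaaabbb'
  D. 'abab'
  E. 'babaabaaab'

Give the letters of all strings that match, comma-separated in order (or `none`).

A

A → match
B → no match
C → no match
D → no match
E → no match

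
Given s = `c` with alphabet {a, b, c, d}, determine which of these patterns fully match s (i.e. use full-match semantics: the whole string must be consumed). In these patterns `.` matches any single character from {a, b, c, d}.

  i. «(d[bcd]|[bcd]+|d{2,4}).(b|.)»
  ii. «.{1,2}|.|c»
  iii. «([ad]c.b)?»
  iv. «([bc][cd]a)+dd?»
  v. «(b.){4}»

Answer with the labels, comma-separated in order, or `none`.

i → no match
ii → match
iii → no match
iv → no match
v → no match — must start with `b`

ii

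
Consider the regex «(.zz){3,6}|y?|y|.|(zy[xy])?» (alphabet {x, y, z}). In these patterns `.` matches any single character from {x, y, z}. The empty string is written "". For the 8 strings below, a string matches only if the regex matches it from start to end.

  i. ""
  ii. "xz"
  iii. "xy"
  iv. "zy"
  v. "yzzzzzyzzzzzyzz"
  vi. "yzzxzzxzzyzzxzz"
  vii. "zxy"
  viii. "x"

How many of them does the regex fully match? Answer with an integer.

i → match
ii → no match
iii → no match
iv → no match
v → match
vi → match
vii → no match
viii → match
Total matched: 4

4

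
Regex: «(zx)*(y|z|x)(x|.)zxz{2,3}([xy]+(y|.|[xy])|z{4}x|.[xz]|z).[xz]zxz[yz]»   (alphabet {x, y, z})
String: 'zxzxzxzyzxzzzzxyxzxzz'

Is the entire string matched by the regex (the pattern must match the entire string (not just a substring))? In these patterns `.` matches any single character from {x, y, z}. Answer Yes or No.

Yes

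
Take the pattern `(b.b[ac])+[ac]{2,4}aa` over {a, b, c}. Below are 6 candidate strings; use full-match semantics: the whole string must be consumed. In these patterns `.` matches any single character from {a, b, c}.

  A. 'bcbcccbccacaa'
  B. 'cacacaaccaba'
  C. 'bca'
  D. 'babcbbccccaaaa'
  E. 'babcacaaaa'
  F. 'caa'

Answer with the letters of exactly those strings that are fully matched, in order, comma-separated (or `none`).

A → no match
B. 'cacacaaccaba' → no match — must start with 'b'
C. 'bca' → no match — must end with 'aa'
D → no match
E. 'babcacaaaa' → match
F. 'caa' → no match — must start with 'b'

E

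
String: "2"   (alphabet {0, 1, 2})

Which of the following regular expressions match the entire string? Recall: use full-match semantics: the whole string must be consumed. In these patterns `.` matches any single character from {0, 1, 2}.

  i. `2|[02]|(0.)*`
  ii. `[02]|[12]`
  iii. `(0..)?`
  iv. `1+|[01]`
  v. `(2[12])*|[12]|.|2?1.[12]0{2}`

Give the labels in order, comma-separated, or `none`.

i → match
ii → match
iii → no match
iv → no match
v → match

i, ii, v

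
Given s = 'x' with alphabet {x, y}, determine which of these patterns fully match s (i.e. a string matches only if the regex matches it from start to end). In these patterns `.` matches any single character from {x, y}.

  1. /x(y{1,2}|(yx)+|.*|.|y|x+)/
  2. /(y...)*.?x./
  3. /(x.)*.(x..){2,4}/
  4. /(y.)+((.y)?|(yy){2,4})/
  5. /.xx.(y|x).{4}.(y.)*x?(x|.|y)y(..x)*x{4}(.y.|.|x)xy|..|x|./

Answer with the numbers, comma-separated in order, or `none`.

1, 5

1 → match
2 → no match
3 → no match
4 → no match — must start with 'y'
5 → match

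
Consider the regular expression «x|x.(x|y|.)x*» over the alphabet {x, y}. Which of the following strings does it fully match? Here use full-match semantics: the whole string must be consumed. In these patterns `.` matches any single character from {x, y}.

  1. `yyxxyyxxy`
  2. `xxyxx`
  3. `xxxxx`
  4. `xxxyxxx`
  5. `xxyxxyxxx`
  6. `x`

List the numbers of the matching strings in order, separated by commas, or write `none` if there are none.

2, 3, 6

1 → no match — must start with `x`
2 → match
3 → match
4 → no match
5 → no match
6 → match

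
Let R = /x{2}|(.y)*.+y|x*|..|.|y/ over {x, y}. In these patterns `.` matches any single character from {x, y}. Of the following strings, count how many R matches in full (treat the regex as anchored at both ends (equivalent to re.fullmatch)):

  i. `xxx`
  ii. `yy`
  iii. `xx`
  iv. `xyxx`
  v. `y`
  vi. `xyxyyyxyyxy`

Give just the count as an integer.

5

i → match
ii → match
iii → match
iv → no match
v → match
vi → match
Total matched: 5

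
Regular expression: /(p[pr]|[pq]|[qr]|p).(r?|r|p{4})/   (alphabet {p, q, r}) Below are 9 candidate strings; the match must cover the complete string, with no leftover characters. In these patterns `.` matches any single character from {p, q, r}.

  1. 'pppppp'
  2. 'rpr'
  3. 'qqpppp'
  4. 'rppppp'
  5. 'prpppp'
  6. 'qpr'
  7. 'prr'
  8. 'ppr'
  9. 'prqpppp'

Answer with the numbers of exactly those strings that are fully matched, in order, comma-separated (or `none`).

1, 2, 3, 4, 5, 6, 7, 8, 9

1 → match
2 → match
3 → match
4 → match
5 → match
6 → match
7 → match
8 → match
9 → match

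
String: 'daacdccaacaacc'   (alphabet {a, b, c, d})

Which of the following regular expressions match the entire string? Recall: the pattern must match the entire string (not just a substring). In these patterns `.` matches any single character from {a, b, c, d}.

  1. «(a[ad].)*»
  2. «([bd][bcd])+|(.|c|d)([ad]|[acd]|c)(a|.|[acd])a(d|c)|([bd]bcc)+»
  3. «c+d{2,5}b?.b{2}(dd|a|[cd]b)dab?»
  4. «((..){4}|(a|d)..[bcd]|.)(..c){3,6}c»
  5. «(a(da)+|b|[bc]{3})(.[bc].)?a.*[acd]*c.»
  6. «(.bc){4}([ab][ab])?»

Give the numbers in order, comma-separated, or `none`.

4

1 → no match
2 → no match
3 → no match — must start with 'c'
4 → match
5 → no match
6 → no match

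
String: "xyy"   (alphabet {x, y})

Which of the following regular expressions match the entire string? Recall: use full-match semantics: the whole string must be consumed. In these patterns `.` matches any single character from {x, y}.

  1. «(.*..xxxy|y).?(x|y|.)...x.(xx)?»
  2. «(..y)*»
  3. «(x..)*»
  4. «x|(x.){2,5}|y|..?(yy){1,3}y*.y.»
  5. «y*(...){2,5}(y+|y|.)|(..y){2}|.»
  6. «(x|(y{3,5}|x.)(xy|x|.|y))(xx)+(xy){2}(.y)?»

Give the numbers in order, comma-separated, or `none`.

2, 3

1 → no match
2 → match
3 → match
4 → no match
5 → no match
6 → no match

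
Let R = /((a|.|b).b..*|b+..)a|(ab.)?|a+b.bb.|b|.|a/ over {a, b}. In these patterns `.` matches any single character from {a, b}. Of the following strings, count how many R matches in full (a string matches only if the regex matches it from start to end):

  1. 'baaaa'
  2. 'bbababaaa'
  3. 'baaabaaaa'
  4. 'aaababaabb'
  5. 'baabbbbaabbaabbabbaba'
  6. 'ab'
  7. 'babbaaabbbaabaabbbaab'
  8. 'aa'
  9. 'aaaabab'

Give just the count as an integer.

1. 'baaaa' → no match
2. 'bbababaaa' → no match
3. 'baaabaaaa' → no match
4. 'aaababaabb' → no match
5 → no match
6. 'ab' → no match
7 → no match
8. 'aa' → no match
9. 'aaaabab' → no match
Total matched: 0

0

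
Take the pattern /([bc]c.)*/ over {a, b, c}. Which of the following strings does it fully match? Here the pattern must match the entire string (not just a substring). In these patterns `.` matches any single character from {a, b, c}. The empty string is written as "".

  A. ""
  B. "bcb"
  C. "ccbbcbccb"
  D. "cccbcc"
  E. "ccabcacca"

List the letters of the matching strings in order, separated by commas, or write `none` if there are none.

A. "" → match
B. "bcb" → match
C. "ccbbcbccb" → match
D. "cccbcc" → match
E. "ccabcacca" → match

A, B, C, D, E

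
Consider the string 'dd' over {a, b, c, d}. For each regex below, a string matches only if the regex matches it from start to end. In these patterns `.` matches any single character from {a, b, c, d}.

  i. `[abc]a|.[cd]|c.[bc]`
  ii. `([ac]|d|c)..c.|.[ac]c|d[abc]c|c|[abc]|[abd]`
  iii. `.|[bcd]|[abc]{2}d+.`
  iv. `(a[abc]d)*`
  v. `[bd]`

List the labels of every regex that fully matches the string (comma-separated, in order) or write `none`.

i → match
ii → no match
iii → no match
iv → no match
v → no match

i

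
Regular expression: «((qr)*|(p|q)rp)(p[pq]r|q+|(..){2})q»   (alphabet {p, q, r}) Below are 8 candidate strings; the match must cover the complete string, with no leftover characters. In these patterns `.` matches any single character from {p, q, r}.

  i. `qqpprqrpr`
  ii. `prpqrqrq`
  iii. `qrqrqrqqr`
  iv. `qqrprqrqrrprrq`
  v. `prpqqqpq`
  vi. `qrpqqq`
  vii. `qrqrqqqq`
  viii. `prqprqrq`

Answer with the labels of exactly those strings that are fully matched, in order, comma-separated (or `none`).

ii, v, vi, vii

i → no match — must end with `q`
ii → match
iii → no match — must end with `q`
iv → no match
v → match
vi → match
vii → match
viii → no match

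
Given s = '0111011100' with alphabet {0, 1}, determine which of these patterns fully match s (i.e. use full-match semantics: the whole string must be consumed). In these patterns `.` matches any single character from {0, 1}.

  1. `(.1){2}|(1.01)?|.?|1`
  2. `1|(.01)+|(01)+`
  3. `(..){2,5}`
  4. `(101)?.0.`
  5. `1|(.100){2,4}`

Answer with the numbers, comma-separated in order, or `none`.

3

1 → no match
2 → no match
3 → match
4 → no match
5 → no match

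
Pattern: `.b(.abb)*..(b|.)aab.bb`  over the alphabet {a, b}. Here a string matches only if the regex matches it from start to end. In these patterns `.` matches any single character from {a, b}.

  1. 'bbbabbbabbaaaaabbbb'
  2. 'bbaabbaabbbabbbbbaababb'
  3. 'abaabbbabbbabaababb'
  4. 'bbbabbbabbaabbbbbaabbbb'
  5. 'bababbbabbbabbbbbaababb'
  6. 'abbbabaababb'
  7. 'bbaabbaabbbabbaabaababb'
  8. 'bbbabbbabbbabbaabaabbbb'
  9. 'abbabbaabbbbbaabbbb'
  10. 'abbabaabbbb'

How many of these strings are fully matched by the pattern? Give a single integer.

8

1 → match
2 → match
3 → match
4 → match
5 → no match
6 → no match
7 → match
8 → match
9 → match
10 → match
Total matched: 8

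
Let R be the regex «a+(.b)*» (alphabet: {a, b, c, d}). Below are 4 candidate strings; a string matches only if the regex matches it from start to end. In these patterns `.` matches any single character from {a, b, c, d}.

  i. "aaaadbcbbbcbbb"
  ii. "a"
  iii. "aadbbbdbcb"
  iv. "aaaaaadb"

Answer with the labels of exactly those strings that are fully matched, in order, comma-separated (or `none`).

i, ii, iii, iv

i → match
ii → match
iii → match
iv → match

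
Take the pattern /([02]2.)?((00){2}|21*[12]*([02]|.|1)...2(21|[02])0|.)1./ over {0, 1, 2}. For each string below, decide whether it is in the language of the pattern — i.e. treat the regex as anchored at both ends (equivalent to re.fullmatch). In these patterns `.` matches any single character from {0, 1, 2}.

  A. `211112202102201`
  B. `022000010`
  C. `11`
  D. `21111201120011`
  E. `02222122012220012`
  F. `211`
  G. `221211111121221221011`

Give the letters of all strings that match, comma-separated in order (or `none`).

A → no match
B → match
C → no match
D → match
E → match
F → match
G → match

B, D, E, F, G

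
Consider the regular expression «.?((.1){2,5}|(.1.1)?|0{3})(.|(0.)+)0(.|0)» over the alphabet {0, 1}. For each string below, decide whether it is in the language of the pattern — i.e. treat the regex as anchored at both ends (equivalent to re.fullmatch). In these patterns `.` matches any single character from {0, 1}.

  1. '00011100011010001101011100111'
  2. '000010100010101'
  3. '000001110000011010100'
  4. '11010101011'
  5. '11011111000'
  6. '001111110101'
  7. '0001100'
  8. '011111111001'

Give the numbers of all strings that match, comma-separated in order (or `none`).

2, 5, 8

1 → no match
2 → match
3 → no match
4. '11010101011' → no match
5. '11011111000' → match
6. '001111110101' → no match
7. '0001100' → no match
8. '011111111001' → match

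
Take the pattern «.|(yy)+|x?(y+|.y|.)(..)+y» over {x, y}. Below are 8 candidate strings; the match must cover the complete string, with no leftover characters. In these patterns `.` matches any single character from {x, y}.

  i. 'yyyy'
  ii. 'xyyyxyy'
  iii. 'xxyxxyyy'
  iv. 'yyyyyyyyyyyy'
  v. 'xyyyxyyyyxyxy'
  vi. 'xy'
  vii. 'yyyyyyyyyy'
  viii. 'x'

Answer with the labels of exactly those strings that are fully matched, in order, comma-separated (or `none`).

i → match
ii → match
iii → match
iv → match
v → match
vi → no match
vii → match
viii → match

i, ii, iii, iv, v, vii, viii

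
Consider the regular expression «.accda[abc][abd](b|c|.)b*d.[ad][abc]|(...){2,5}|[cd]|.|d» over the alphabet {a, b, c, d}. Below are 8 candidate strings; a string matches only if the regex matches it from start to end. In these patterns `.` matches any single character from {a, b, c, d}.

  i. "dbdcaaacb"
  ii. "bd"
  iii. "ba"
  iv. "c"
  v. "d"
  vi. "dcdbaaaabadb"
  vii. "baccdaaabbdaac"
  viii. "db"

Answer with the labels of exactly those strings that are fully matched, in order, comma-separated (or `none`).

i. "dbdcaaacb" → match
ii. "bd" → no match
iii. "ba" → no match
iv. "c" → match
v. "d" → match
vi. "dcdbaaaabadb" → match
vii → match
viii. "db" → no match

i, iv, v, vi, vii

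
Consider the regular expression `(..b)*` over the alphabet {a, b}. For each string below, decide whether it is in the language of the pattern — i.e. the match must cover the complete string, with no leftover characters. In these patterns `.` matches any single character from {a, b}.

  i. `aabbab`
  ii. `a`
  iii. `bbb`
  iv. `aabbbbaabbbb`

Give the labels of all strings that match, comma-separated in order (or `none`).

i → match
ii → no match
iii → match
iv → match

i, iii, iv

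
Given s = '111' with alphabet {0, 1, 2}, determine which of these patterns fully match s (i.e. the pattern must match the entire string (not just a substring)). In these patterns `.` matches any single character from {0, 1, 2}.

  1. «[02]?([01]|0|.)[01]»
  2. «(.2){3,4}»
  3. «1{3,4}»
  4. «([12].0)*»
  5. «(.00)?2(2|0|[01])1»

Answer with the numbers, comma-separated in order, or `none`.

3

1 → no match
2 → no match — must end with '2'
3 → match
4 → no match
5 → no match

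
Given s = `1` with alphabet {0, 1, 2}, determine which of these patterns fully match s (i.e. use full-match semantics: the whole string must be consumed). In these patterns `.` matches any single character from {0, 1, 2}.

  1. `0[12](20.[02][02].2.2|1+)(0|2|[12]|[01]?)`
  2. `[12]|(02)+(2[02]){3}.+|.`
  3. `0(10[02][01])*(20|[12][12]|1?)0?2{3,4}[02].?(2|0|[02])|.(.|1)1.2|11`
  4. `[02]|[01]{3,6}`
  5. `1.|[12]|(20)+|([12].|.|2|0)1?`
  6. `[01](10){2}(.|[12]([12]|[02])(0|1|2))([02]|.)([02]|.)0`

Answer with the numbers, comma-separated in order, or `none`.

2, 5

1 → no match — must start with `0`
2 → match
3 → no match
4 → no match
5 → match
6 → no match — must end with `0`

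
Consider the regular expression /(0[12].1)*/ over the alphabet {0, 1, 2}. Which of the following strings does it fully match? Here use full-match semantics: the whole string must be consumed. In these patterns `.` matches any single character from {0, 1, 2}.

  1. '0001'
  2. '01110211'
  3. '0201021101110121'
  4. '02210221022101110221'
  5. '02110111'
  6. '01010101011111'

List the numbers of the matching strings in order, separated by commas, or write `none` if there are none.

2, 3, 4, 5

1 → no match
2 → match
3 → match
4 → match
5 → match
6 → no match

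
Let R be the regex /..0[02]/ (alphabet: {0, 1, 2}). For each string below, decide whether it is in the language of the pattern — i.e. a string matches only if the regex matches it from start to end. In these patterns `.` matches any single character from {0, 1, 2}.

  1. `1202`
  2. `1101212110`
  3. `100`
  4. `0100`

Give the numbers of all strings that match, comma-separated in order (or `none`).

1, 4

1 → match
2 → no match
3 → no match
4 → match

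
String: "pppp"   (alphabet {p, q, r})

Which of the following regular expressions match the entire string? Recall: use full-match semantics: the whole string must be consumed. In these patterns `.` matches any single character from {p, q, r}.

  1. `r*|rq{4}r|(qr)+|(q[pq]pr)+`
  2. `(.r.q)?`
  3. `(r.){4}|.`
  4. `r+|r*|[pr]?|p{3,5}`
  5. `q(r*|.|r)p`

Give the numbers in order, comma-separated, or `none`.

1 → no match
2 → no match
3 → no match
4 → match
5 → no match — must start with "q"

4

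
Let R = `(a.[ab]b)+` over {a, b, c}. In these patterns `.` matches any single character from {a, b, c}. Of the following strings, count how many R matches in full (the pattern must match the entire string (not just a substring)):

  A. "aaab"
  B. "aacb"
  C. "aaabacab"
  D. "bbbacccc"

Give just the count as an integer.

2

A → match
B → no match
C → match
D → no match — must start with "a"
Total matched: 2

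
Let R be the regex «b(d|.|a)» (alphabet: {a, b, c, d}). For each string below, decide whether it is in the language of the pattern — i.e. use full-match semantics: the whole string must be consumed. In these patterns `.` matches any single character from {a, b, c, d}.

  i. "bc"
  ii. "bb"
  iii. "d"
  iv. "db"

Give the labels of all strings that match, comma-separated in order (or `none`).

i, ii

i → match
ii → match
iii → no match — must start with "b"
iv → no match — must start with "b"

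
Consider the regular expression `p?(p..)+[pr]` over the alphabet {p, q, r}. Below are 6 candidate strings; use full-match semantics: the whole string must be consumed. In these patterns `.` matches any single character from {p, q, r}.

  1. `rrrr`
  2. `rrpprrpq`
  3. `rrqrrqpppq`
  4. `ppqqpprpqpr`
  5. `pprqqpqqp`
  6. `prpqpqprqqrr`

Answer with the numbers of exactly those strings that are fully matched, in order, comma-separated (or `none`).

4

1 → no match
2 → no match
3 → no match
4 → match
5 → no match
6 → no match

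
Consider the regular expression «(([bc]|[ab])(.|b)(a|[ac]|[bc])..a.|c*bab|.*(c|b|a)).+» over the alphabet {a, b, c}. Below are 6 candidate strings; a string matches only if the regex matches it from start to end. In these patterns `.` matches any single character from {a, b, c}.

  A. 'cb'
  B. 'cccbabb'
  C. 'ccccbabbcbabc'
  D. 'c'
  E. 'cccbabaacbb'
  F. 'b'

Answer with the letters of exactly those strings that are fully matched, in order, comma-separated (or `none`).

A → match
B → match
C → match
D → no match
E → match
F → no match

A, B, C, E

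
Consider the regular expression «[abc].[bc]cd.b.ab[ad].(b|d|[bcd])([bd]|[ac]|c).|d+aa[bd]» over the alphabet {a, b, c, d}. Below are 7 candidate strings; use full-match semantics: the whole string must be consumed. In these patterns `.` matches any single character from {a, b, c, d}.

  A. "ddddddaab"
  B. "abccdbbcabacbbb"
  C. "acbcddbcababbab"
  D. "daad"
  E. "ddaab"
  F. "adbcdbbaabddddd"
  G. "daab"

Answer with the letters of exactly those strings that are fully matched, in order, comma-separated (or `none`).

A, B, C, D, E, F, G

A. "ddddddaab" → match
B → match
C → match
D. "daad" → match
E. "ddaab" → match
F → match
G. "daab" → match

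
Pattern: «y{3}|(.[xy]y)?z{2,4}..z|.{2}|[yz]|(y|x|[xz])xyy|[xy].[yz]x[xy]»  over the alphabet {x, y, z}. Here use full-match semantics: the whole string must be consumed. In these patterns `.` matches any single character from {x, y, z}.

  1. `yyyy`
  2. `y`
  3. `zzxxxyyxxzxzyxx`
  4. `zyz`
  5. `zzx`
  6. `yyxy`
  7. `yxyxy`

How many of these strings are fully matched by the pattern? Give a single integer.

1 → no match
2 → match
3 → no match
4 → no match
5 → no match
6 → no match
7 → match
Total matched: 2

2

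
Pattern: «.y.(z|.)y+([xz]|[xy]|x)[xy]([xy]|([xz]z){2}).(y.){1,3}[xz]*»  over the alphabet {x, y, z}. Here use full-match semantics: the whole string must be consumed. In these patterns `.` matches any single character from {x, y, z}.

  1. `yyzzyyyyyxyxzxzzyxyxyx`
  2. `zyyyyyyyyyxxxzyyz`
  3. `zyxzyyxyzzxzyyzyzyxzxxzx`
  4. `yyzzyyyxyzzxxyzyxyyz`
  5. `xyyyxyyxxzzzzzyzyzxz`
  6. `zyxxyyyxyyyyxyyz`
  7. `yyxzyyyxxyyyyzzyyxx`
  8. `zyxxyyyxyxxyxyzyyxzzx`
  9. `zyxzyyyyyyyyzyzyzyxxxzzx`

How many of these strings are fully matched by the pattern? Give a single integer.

1 → match
2 → match
3 → match
4 → no match
5 → no match
6 → match
7 → no match
8 → match
9 → match
Total matched: 6

6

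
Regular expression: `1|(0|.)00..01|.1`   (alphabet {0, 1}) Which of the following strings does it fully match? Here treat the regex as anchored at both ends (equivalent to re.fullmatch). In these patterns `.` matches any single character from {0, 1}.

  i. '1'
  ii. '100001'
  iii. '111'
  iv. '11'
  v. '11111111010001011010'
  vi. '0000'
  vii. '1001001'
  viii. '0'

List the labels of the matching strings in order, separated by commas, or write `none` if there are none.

i → match
ii → no match
iii → no match
iv → match
v → no match
vi → no match
vii → match
viii → no match

i, iv, vii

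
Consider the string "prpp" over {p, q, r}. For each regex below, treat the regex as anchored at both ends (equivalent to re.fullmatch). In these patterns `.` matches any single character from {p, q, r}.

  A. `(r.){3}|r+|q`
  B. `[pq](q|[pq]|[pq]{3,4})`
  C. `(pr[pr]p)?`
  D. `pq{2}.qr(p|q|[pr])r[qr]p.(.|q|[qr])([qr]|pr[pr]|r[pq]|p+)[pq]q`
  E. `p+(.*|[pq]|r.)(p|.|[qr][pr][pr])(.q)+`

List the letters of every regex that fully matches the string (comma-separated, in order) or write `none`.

C

A → no match
B → no match
C → match
D → no match — must start with "pq"
E → no match — must end with "q"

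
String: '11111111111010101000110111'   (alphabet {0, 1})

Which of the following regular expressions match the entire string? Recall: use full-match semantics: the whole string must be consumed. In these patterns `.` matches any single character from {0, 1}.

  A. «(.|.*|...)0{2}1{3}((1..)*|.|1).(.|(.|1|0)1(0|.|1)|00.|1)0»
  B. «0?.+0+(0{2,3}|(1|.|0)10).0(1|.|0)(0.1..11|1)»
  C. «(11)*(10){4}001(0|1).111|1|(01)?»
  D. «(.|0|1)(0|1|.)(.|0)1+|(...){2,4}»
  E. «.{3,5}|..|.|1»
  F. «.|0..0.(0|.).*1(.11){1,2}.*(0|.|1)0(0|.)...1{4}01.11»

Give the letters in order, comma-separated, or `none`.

A → no match — must end with '0'
B → no match
C → match
D → no match
E → no match
F → no match

C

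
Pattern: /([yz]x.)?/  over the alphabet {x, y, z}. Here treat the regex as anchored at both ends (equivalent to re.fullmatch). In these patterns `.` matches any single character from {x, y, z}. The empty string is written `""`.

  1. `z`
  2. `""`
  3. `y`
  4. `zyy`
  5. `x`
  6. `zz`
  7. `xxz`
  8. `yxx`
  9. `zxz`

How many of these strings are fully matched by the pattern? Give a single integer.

1. `z` → no match
2. `""` → match
3. `y` → no match
4. `zyy` → no match
5. `x` → no match
6. `zz` → no match
7. `xxz` → no match
8. `yxx` → match
9. `zxz` → match
Total matched: 3

3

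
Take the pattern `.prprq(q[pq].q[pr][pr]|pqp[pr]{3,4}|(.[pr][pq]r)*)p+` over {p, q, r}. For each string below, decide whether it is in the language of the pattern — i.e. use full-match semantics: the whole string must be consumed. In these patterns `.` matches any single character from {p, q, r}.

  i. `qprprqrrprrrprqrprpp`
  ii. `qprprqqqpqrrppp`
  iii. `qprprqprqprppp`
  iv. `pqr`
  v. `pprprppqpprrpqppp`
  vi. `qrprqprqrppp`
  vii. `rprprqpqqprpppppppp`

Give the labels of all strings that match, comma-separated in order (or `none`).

i → match
ii → match
iii → no match
iv. `pqr` → no match — must end with `p`
v → no match
vi. `qrprqprqrppp` → no match
vii → no match

i, ii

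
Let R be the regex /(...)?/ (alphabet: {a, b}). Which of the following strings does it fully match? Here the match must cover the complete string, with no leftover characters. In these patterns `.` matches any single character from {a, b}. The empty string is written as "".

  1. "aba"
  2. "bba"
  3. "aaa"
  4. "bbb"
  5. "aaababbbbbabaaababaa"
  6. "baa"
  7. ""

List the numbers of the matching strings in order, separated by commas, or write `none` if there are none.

1 → match
2 → match
3 → match
4 → match
5 → no match
6 → match
7 → match

1, 2, 3, 4, 6, 7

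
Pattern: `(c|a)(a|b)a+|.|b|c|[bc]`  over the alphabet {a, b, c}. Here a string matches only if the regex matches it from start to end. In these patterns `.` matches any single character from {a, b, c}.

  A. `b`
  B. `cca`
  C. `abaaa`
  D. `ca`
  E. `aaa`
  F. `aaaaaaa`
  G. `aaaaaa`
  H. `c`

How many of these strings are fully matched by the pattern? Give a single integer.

6

A → match
B → no match
C → match
D → no match
E → match
F → match
G → match
H → match
Total matched: 6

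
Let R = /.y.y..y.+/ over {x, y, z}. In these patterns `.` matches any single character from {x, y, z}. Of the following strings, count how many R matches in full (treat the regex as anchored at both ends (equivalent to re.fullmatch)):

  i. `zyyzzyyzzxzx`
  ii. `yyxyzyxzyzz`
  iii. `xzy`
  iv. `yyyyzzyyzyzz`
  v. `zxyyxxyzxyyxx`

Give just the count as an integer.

1

i → no match
ii → no match
iii → no match
iv → match
v → no match
Total matched: 1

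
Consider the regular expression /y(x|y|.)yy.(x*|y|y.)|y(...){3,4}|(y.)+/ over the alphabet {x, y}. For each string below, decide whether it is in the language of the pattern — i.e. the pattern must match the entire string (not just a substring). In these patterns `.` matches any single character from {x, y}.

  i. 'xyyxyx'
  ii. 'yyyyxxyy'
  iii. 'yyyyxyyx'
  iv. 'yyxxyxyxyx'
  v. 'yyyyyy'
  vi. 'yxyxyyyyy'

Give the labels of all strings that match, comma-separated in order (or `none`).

iv, v

i. 'xyyxyx' → no match — must start with 'y'
ii. 'yyyyxxyy' → no match
iii. 'yyyyxyyx' → no match
iv. 'yyxxyxyxyx' → match
v. 'yyyyyy' → match
vi. 'yxyxyyyyy' → no match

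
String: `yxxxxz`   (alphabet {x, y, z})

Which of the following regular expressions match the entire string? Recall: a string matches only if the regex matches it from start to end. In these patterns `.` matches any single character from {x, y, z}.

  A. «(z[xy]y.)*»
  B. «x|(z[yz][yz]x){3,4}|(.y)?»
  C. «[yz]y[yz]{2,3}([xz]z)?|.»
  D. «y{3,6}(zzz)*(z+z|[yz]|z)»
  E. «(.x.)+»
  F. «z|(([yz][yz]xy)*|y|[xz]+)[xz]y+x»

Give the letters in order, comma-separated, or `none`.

E

A → no match
B → no match
C → no match
D → no match
E → match
F → no match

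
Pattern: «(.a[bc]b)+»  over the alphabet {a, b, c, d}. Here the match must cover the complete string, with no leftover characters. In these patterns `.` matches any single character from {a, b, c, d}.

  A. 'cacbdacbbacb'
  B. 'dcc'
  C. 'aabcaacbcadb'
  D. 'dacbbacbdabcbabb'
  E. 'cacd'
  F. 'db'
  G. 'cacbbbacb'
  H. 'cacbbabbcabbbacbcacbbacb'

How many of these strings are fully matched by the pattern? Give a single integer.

A → match
B → no match — must end with 'b'
C → no match
D → no match
E → no match — must end with 'b'
F → no match
G → no match
H → match
Total matched: 2

2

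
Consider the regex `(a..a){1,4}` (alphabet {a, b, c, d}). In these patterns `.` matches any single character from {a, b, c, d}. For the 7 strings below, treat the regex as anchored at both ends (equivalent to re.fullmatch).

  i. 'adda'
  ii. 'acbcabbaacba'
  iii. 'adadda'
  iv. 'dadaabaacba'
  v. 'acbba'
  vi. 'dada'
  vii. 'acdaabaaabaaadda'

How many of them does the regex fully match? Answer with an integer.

2

i. 'adda' → match
ii. 'acbcabbaacba' → no match
iii. 'adadda' → no match
iv. 'dadaabaacba' → no match — must start with 'a'
v. 'acbba' → no match
vi. 'dada' → no match — must start with 'a'
vii → match
Total matched: 2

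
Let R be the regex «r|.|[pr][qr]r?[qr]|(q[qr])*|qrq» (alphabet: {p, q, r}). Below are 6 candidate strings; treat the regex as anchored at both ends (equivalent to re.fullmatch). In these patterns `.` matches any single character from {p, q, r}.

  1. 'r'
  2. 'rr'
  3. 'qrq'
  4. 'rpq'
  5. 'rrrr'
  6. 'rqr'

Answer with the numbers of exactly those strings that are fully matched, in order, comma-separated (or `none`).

1 → match
2 → no match
3 → match
4 → no match
5 → match
6 → match

1, 3, 5, 6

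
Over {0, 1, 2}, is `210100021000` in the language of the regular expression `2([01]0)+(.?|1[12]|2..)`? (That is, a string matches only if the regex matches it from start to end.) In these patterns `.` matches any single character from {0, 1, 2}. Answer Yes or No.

No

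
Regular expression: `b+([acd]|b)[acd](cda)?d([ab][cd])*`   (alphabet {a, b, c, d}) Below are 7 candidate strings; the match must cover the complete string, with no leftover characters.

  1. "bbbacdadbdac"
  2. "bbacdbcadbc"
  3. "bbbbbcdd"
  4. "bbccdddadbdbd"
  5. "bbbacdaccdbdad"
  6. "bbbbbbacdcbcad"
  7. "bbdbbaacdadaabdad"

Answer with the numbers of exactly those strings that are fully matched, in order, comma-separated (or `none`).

1 → match
2 → match
3 → match
4 → no match
5 → no match
6 → no match
7 → no match

1, 2, 3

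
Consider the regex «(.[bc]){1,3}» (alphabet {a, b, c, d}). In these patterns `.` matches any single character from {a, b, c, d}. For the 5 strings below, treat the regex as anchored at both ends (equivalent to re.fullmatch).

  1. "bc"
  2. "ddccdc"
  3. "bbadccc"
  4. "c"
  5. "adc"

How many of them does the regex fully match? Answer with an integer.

1 → match
2 → no match
3 → no match
4 → no match
5 → no match
Total matched: 1

1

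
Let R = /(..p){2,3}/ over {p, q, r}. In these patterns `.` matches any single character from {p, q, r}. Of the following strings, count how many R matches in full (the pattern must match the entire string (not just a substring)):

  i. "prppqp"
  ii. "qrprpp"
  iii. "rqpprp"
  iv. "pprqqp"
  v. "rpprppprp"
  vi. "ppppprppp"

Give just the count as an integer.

i. "prppqp" → match
ii. "qrprpp" → match
iii. "rqpprp" → match
iv. "pprqqp" → no match
v. "rpprppprp" → match
vi. "ppppprppp" → no match
Total matched: 4

4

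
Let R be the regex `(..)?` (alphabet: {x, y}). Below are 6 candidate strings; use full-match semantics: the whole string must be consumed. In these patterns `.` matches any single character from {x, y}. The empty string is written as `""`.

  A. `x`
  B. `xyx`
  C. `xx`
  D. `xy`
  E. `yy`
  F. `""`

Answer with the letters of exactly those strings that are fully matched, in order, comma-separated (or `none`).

A → no match
B → no match
C → match
D → match
E → match
F → match

C, D, E, F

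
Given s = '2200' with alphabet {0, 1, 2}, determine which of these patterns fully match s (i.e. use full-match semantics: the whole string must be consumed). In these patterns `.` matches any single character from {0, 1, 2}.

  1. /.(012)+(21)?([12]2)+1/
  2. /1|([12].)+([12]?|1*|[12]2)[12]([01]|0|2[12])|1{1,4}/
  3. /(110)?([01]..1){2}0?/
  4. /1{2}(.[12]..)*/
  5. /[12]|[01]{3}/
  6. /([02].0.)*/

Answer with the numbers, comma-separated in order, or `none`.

1 → no match — must end with '21'
2 → no match
3 → no match
4 → no match — must start with '1'
5 → no match
6 → match

6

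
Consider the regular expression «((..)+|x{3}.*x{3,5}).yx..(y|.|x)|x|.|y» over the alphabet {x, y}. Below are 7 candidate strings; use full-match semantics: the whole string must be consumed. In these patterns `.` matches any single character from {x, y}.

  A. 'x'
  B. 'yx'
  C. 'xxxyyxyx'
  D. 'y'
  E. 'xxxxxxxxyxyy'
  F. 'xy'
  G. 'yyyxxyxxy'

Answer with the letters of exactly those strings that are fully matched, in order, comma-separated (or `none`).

A → match
B → no match
C → no match
D → match
E → no match
F → no match
G → no match

A, D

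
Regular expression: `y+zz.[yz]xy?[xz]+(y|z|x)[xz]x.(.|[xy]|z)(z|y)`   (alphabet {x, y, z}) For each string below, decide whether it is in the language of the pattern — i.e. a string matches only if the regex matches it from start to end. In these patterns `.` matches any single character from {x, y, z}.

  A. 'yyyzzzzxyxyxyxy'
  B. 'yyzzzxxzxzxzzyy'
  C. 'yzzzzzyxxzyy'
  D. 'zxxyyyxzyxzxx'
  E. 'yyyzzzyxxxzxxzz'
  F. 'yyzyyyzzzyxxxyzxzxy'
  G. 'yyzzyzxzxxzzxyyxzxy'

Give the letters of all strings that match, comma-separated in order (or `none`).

E

A → no match
B → no match
C → no match
D → no match — must start with 'y'
E → match
F → no match
G → no match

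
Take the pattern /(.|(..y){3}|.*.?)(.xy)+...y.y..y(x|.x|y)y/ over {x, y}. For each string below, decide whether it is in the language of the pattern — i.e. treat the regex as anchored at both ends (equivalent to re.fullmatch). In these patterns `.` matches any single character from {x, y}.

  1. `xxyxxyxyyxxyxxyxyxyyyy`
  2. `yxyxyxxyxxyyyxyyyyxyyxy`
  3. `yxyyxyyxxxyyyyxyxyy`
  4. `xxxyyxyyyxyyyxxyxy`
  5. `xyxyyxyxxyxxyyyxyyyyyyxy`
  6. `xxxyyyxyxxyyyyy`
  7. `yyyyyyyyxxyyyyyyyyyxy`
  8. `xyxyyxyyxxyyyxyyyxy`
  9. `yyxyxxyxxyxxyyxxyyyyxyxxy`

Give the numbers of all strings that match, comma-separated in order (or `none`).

2, 4, 5, 8, 9

1 → no match
2 → match
3 → no match
4 → match
5 → match
6 → no match
7 → no match
8 → match
9 → match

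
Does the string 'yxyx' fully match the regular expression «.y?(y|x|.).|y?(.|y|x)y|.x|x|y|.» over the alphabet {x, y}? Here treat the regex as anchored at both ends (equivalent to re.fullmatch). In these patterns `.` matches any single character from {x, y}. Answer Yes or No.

No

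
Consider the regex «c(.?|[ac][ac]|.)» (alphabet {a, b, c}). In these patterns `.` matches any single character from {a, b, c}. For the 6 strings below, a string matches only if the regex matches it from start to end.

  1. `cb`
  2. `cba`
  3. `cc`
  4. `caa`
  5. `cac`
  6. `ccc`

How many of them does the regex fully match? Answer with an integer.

1 → match
2 → no match
3 → match
4 → match
5 → match
6 → match
Total matched: 5

5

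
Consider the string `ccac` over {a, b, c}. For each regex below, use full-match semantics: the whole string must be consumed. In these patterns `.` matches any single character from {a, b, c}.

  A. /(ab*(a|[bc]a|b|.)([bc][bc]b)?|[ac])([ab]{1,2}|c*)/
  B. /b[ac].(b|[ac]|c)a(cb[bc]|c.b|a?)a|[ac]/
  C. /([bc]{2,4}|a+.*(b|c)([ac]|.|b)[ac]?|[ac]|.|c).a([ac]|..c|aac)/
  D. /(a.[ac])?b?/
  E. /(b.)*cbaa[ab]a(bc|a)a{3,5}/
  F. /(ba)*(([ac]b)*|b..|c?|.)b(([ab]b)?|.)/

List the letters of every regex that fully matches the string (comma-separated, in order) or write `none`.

C

A → no match
B → no match
C → match
D → no match
E → no match — must end with `a`
F → no match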